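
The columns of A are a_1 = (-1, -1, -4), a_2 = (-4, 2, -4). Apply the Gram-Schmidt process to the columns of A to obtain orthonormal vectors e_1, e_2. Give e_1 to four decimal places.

a_1 = (-1, -1, -4); ‖a_1‖ = 4.2426, so e_1 = (-0.2357, -0.2357, -0.9428).

e_1 = (-0.2357, -0.2357, -0.9428)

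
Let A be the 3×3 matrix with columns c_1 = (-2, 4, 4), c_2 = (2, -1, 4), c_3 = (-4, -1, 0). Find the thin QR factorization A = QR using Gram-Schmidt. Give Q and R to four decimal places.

c_1 = (-2, 4, 4); ‖c_1‖ = 6.0000, so q_1 = (-0.3333, 0.6667, 0.6667).
q_1·c_2 = (-0.3333)·2 + 0.6667·(-1) + 0.6667·4 = 1.3333.
u_2 = c_2 − 1.3333·q_1 = (2.4444, -1.8889, 3.1111).
‖u_2‖ = 4.3843, so q_2 = (0.5575, -0.4308, 0.7096).
q_1·c_3 = (-0.3333)·(-4) + 0.6667·(-1) + 0.6667·0 = 0.6667; q_2·c_3 = 0.5575·(-4) + (-0.4308)·(-1) + 0.7096·0 = -1.7993.
u_3 = c_3 − 0.6667·q_1 + 1.7993·q_2 = (-2.7746, -2.2197, 0.8324).
‖u_3‖ = 3.6494, so q_3 = (-0.7603, -0.6082, 0.2281).

Q = [[-0.3333, 0.5575, -0.7603], [0.6667, -0.4308, -0.6082], [0.6667, 0.7096, 0.2281]], R = [[6.0000, 1.3333, 0.6667], [0.0000, 4.3843, -1.7993], [0.0000, 0.0000, 3.6494]]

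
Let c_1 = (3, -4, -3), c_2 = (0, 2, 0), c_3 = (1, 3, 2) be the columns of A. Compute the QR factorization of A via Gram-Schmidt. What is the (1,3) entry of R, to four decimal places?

c_1 = (3, -4, -3); ‖c_1‖ = 5.8310, so e_1 = (0.5145, -0.6860, -0.5145).
r_{13} = e_1·c_3 = -2.5725.

r_{13} = -2.5725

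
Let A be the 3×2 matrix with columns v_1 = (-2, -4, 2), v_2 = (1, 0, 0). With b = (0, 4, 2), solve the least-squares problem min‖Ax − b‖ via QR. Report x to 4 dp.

v_1 = (-2, -4, 2); ‖v_1‖ = 4.8990, so e_1 = (-0.4082, -0.8165, 0.4082).
e_1·v_2 = (-0.4082)·1 + (-0.8165)·0 + 0.4082·0 = -0.4082.
u_2 = v_2 + 0.4082·e_1 = (0.8333, -0.3333, 0.1667).
‖u_2‖ = 0.9129, so e_2 = (0.9129, -0.3651, 0.1826).
Qᵀb = (-2.4495, -1.0954).
Back-substitute: x_2 = -1.0954/0.9129 = -1.2000.
x_1 = (-2.4495 + 0.4082·(-1.2000))/4.8990 = -0.6000.

x = (-0.6000, -1.2000)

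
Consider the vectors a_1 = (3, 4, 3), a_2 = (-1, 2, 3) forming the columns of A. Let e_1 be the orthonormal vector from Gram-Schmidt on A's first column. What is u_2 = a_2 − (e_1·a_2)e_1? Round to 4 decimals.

u_2 = (-2.2353, 0.3529, 1.7647)

a_1 = (3, 4, 3); ‖a_1‖ = 5.8310, so e_1 = (0.5145, 0.6860, 0.5145).
e_1·a_2 = 0.5145·(-1) + 0.6860·2 + 0.5145·3 = 2.4010.
u_2 = a_2 − 2.4010·e_1 = (-2.2353, 0.3529, 1.7647).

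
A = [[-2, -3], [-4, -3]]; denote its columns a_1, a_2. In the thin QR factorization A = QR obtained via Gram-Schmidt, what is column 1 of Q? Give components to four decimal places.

a_1 = (-2, -4); ‖a_1‖ = 4.4721, so q_1 = (-0.4472, -0.8944).

q_1 = (-0.4472, -0.8944)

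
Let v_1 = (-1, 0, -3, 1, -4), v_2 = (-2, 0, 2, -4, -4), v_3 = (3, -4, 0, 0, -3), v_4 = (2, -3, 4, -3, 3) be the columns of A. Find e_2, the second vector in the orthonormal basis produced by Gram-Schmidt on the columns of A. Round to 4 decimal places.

v_1 = (-1, 0, -3, 1, -4); ‖v_1‖ = 5.1962, so e_1 = (-0.1925, 0.0000, -0.5774, 0.1925, -0.7698).
e_1·v_2 = (-0.1925)·(-2) + 0.0000·0 + (-0.5774)·2 + 0.1925·(-4) + (-0.7698)·(-4) = 1.5396.
u_2 = v_2 − 1.5396·e_1 = (-1.7037, 0.0000, 2.8889, -4.2963, -2.8148).
‖u_2‖ = 6.1343, so e_2 = (-0.2777, 0.0000, 0.4709, -0.7004, -0.4589).

e_2 = (-0.2777, 0.0000, 0.4709, -0.7004, -0.4589)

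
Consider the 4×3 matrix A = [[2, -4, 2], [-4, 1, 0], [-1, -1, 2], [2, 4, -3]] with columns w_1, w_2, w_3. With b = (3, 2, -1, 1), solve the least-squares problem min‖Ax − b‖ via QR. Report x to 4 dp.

w_1 = (2, -4, -1, 2); ‖w_1‖ = 5.0000, so q_1 = (0.4000, -0.8000, -0.2000, 0.4000).
q_1·w_2 = 0.4000·(-4) + (-0.8000)·1 + (-0.2000)·(-1) + 0.4000·4 = -0.6000.
u_2 = w_2 + 0.6000·q_1 = (-3.7600, 0.5200, -1.1200, 4.2400).
‖u_2‖ = 5.8000, so q_2 = (-0.6483, 0.0897, -0.1931, 0.7310).
q_1·w_3 = 0.4000·2 + (-0.8000)·0 + (-0.2000)·2 + 0.4000·(-3) = -0.8000; q_2·w_3 = (-0.6483)·2 + 0.0897·0 + (-0.1931)·2 + 0.7310·(-3) = -3.8759.
u_3 = w_3 + 0.8000·q_1 + 3.8759·q_2 = (-0.1926, -0.2925, 1.0916, 0.1534).
‖u_3‖ = 1.1566, so q_3 = (-0.1665, -0.2529, 0.9438, 0.1326).
Qᵀb = (0.2000, -0.8414, -1.8166).
Back-substitute: x_3 = -1.8166/1.1566 = -1.5707.
x_2 = (-0.8414 + 3.8759·(-1.5707))/5.8000 = -1.1947.
x_1 = (0.2000 + 0.6000·(-1.1947) + 0.8000·(-1.5707))/5.0000 = -0.3547.

x = (-0.3547, -1.1947, -1.5707)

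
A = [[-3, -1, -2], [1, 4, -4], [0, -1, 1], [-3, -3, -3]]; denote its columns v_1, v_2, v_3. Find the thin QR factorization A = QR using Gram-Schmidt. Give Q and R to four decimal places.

v_1 = (-3, 1, 0, -3); ‖v_1‖ = 4.3589, so e_1 = (-0.6882, 0.2294, 0.0000, -0.6882).
e_1·v_2 = (-0.6882)·(-1) + 0.2294·4 + 0.0000·(-1) + (-0.6882)·(-3) = 3.6707.
u_2 = v_2 − 3.6707·e_1 = (1.5263, 3.1579, -1.0000, -0.4737).
‖u_2‖ = 3.6778, so e_2 = (0.4150, 0.8586, -0.2719, -0.1288).
e_1·v_3 = (-0.6882)·(-2) + 0.2294·(-4) + 0.0000·1 + (-0.6882)·(-3) = 2.5236; e_2·v_3 = 0.4150·(-2) + 0.8586·(-4) + (-0.2719)·1 + (-0.1288)·(-3) = -4.1501.
u_3 = v_3 − 2.5236·e_1 + 4.1501·e_2 = (1.4591, -1.0156, -0.1284, -1.7977).
‖u_3‖ = 2.5315, so e_3 = (0.5764, -0.4012, -0.0507, -0.7101).

Q = [[-0.6882, 0.4150, 0.5764], [0.2294, 0.8586, -0.4012], [0.0000, -0.2719, -0.0507], [-0.6882, -0.1288, -0.7101]], R = [[4.3589, 3.6707, 2.5236], [0.0000, 3.6778, -4.1501], [0.0000, 0.0000, 2.5315]]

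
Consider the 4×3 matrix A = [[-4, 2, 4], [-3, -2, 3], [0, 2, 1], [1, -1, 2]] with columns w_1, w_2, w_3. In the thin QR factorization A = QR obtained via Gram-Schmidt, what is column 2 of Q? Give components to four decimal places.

e_2 = (0.4325, -0.6595, 0.5622, -0.2487)

w_1 = (-4, -3, 0, 1); ‖w_1‖ = 5.0990, so e_1 = (-0.7845, -0.5883, 0.0000, 0.1961).
e_1·w_2 = (-0.7845)·2 + (-0.5883)·(-2) + 0.0000·2 + 0.1961·(-1) = -0.5883.
u_2 = w_2 + 0.5883·e_1 = (1.5385, -2.3462, 2.0000, -0.8846).
‖u_2‖ = 3.5572, so e_2 = (0.4325, -0.6595, 0.5622, -0.2487).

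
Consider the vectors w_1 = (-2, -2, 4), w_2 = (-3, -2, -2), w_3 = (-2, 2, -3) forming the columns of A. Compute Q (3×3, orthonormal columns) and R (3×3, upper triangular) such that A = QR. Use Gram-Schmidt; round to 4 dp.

e_1 = w_1/‖w_1‖ = (-2, -2, 4)/4.8990 = (-0.4082, -0.4082, 0.8165).
r_{12} = e_1·w_2 = 0.4082.
u_2 = w_2 − 0.4082·e_1 = (-2.8333, -1.8333, -2.3333).
‖u_2‖ = 4.1028, so e_2 = (-0.6906, -0.4468, -0.5687).
r_{13} = e_1·w_3 = -2.4495; r_{23} = e_2·w_3 = 2.1936.
u_3 = w_3 + 2.4495·e_1 − 2.1936·e_2 = (-1.4851, 1.9802, 0.2475).
‖u_3‖ = 2.4876, so e_3 = (-0.5970, 0.7960, 0.0995).

Q = [[-0.4082, -0.6906, -0.5970], [-0.4082, -0.4468, 0.7960], [0.8165, -0.5687, 0.0995]], R = [[4.8990, 0.4082, -2.4495], [0.0000, 4.1028, 2.1936], [0.0000, 0.0000, 2.4876]]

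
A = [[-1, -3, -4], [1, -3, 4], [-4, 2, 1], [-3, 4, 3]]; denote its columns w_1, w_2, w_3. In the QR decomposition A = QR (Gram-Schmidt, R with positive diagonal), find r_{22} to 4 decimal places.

r_{22} = 4.8151

w_1 = (-1, 1, -4, -3); ‖w_1‖ = 5.1962, so e_1 = (-0.1925, 0.1925, -0.7698, -0.5774).
e_1·w_2 = (-0.1925)·(-3) + 0.1925·(-3) + (-0.7698)·2 + (-0.5774)·4 = -3.8490.
u_2 = w_2 + 3.8490·e_1 = (-3.7407, -2.2593, -0.9630, 1.7778).
r_{22} = ‖u_2‖ = 4.8151.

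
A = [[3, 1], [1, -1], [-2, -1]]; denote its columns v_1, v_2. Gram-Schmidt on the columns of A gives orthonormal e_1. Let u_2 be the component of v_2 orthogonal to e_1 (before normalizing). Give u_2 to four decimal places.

u_2 = (0.1429, -1.2857, -0.4286)

v_1 = (3, 1, -2); ‖v_1‖ = 3.7417, so e_1 = (0.8018, 0.2673, -0.5345).
e_1·v_2 = 0.8018·1 + 0.2673·(-1) + (-0.5345)·(-1) = 1.0690.
u_2 = v_2 − 1.0690·e_1 = (0.1429, -1.2857, -0.4286).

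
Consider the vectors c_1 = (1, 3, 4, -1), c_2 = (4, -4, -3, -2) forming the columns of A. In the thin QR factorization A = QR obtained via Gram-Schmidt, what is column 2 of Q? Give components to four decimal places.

e_2 = (0.8124, -0.3482, -0.0580, -0.4642)

c_1 = (1, 3, 4, -1); ‖c_1‖ = 5.1962, so e_1 = (0.1925, 0.5774, 0.7698, -0.1925).
e_1·c_2 = 0.1925·4 + 0.5774·(-4) + 0.7698·(-3) + (-0.1925)·(-2) = -3.4641.
u_2 = c_2 + 3.4641·e_1 = (4.6667, -2.0000, -0.3333, -2.6667).
‖u_2‖ = 5.7446, so e_2 = (0.8124, -0.3482, -0.0580, -0.4642).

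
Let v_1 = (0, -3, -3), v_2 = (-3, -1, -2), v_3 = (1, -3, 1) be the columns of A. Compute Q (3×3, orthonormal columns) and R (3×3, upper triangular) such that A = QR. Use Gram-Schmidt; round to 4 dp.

Q = [[0.0000, -0.9733, -0.2294], [-0.7071, 0.1622, -0.6882], [-0.7071, -0.1622, 0.6882]], R = [[4.2426, 2.1213, 1.4142], [0.0000, 3.0822, -1.6222], [0.0000, 0.0000, 2.5236]]

v_1 = (0, -3, -3); ‖v_1‖ = 4.2426, so q_1 = (0.0000, -0.7071, -0.7071).
q_1·v_2 = 0.0000·(-3) + (-0.7071)·(-1) + (-0.7071)·(-2) = 2.1213.
u_2 = v_2 − 2.1213·q_1 = (-3.0000, 0.5000, -0.5000).
‖u_2‖ = 3.0822, so q_2 = (-0.9733, 0.1622, -0.1622).
q_1·v_3 = 0.0000·1 + (-0.7071)·(-3) + (-0.7071)·1 = 1.4142; q_2·v_3 = (-0.9733)·1 + 0.1622·(-3) + (-0.1622)·1 = -1.6222.
u_3 = v_3 − 1.4142·q_1 + 1.6222·q_2 = (-0.5789, -1.7368, 1.7368).
‖u_3‖ = 2.5236, so q_3 = (-0.2294, -0.6882, 0.6882).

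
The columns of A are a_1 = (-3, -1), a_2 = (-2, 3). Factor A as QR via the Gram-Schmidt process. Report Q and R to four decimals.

a_1 = (-3, -1); ‖a_1‖ = 3.1623, so q_1 = (-0.9487, -0.3162).
q_1·a_2 = (-0.9487)·(-2) + (-0.3162)·3 = 0.9487.
u_2 = a_2 − 0.9487·q_1 = (-1.1000, 3.3000).
‖u_2‖ = 3.4785, so q_2 = (-0.3162, 0.9487).

Q = [[-0.9487, -0.3162], [-0.3162, 0.9487]], R = [[3.1623, 0.9487], [0.0000, 3.4785]]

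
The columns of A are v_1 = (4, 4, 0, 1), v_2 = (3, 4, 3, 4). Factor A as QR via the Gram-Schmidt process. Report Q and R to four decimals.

Q = [[0.6963, -0.2018], [0.6963, 0.0278], [0.0000, 0.6888], [0.1741, 0.6958]], R = [[5.7446, 5.5705], [0.0000, 4.3554]]

e_1 = v_1/‖v_1‖ = (4, 4, 0, 1)/5.7446 = (0.6963, 0.6963, 0.0000, 0.1741).
r_{12} = e_1·v_2 = 5.5705.
u_2 = v_2 − 5.5705·e_1 = (-0.8788, 0.1212, 3.0000, 3.0303).
‖u_2‖ = 4.3554, so e_2 = (-0.2018, 0.0278, 0.6888, 0.6958).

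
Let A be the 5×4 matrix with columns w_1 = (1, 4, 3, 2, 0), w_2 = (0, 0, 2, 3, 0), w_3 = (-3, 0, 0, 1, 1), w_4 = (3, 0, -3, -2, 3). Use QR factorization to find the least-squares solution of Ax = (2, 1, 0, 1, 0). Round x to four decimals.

x = (0.1906, 0.3547, -0.3638, 0.2339)

e_1 = w_1/‖w_1‖ = (1, 4, 3, 2, 0)/5.4772 = (0.1826, 0.7303, 0.5477, 0.3651, 0.0000).
r_{12} = e_1·w_2 = 2.1909.
u_2 = w_2 − 2.1909·e_1 = (-0.4000, -1.6000, 0.8000, 2.2000, 0.0000).
‖u_2‖ = 2.8636, so e_2 = (-0.1397, -0.5587, 0.2794, 0.7683, 0.0000).
r_{13} = e_1·w_3 = -0.1826; r_{23} = e_2·w_3 = 1.1873.
u_3 = w_3 + 0.1826·e_1 − 1.1873·e_2 = (-2.8008, 0.7967, -0.2317, 0.1545, 1.0000).
‖u_3‖ = 3.0914, so e_3 = (-0.9060, 0.2577, -0.0750, 0.0500, 0.3235).
r_{14} = e_1·w_4 = -1.8257; r_{24} = e_2·w_4 = -2.7937; r_{34} = e_3·w_4 = -1.6226.
u_4 = w_4 + 1.8257·e_1 + 2.7937·e_2 + 1.6226·e_3 = (1.4730, 0.1906, -1.3411, 0.8941, 3.5249).
‖u_4‖ = 4.1508, so e_4 = (0.3549, 0.0459, -0.3231, 0.2154, 0.8492).
Qᵀb = (1.4606, -0.0698, -1.5043, 0.9711).
Back-substitute: x_4 = 0.9711/4.1508 = 0.2339.
x_3 = (-1.5043 + 1.6226·0.2339)/3.0914 = -0.3638.
x_2 = (-0.0698 − 1.1873·(-0.3638) + 2.7937·0.2339)/2.8636 = 0.3547.
x_1 = (1.4606 − 2.1909·0.3547 + 0.1826·(-0.3638) + 1.8257·0.2339)/5.4772 = 0.1906.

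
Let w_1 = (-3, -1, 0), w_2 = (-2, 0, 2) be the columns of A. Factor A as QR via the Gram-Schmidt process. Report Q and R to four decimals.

Q = [[-0.9487, -0.0953], [-0.3162, 0.2860], [0.0000, 0.9535]], R = [[3.1623, 1.8974], [0.0000, 2.0976]]

q_1 = w_1/‖w_1‖ = (-3, -1, 0)/3.1623 = (-0.9487, -0.3162, 0.0000).
r_{12} = q_1·w_2 = 1.8974.
u_2 = w_2 − 1.8974·q_1 = (-0.2000, 0.6000, 2.0000).
‖u_2‖ = 2.0976, so q_2 = (-0.0953, 0.2860, 0.9535).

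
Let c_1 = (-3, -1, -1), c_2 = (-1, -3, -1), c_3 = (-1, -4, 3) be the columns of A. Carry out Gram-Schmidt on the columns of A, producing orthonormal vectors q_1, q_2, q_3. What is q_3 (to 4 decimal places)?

c_1 = (-3, -1, -1); ‖c_1‖ = 3.3166, so q_1 = (-0.9045, -0.3015, -0.3015).
q_1·c_2 = (-0.9045)·(-1) + (-0.3015)·(-3) + (-0.3015)·(-1) = 2.1106.
u_2 = c_2 − 2.1106·q_1 = (0.9091, -2.3636, -0.3636).
‖u_2‖ = 2.5584, so q_2 = (0.3553, -0.9239, -0.1421).
q_1·c_3 = (-0.9045)·(-1) + (-0.3015)·(-4) + (-0.3015)·3 = 1.2060; q_2·c_3 = 0.3553·(-1) + (-0.9239)·(-4) + (-0.1421)·3 = 2.9137.
u_3 = c_3 − 1.2060·q_1 − 2.9137·q_2 = (-0.9444, -0.9444, 3.7778).
‖u_3‖ = 4.0069, so q_3 = (-0.2357, -0.2357, 0.9428).

q_3 = (-0.2357, -0.2357, 0.9428)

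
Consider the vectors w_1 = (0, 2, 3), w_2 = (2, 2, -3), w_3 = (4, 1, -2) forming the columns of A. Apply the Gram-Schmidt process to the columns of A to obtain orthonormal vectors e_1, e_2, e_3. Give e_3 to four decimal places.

e_3 = (0.8571, -0.4286, 0.2857)

w_1 = (0, 2, 3); ‖w_1‖ = 3.6056, so e_1 = (0.0000, 0.5547, 0.8321).
e_1·w_2 = 0.0000·2 + 0.5547·2 + 0.8321·(-3) = -1.3868.
u_2 = w_2 + 1.3868·e_1 = (2.0000, 2.7692, -1.8462).
‖u_2‖ = 3.8829, so e_2 = (0.5151, 0.7132, -0.4755).
e_1·w_3 = 0.0000·4 + 0.5547·1 + 0.8321·(-2) = -1.1094; e_2·w_3 = 0.5151·4 + 0.7132·1 + (-0.4755)·(-2) = 3.7244.
u_3 = w_3 + 1.1094·e_1 − 3.7244·e_2 = (2.0816, -1.0408, 0.6939).
‖u_3‖ = 2.4286, so e_3 = (0.8571, -0.4286, 0.2857).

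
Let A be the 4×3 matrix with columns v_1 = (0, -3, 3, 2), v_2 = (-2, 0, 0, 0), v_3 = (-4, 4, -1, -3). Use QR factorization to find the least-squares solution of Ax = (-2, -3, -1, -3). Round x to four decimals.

x = (-0.3206, 1.6718, -0.3359)

q_1 = v_1/‖v_1‖ = (0, -3, 3, 2)/4.6904 = (0.0000, -0.6396, 0.6396, 0.4264).
r_{12} = q_1·v_2 = 0.0000.
u_2 = v_2 + 0.0000·q_1 = (-2.0000, 0.0000, 0.0000, 0.0000).
‖u_2‖ = 2.0000, so q_2 = (-1.0000, 0.0000, 0.0000, 0.0000).
r_{13} = q_1·v_3 = -4.4772; r_{23} = q_2·v_3 = 4.0000.
u_3 = v_3 + 4.4772·q_1 − 4.0000·q_2 = (0.0000, 1.1364, 1.8636, -1.0909).
‖u_3‖ = 2.4402, so q_3 = (0.0000, 0.4657, 0.7637, -0.4471).
Qᵀb = (0.0000, 2.0000, -0.8196).
Back-substitute: x_3 = -0.8196/2.4402 = -0.3359.
x_2 = (2.0000 − 4.0000·(-0.3359))/2.0000 = 1.6718.
x_1 = (0.0000 + 0.0000·1.6718 + 4.4772·(-0.3359))/4.6904 = -0.3206.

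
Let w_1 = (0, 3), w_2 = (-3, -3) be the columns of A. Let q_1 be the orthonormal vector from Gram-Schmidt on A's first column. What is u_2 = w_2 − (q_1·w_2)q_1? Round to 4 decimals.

u_2 = (-3.0000, 0.0000)

q_1 = w_1/‖w_1‖ = (0, 3)/3.0000 = (0.0000, 1.0000).
r_{12} = q_1·w_2 = -3.0000.
u_2 = w_2 + 3.0000·q_1 = (-3.0000, 0.0000).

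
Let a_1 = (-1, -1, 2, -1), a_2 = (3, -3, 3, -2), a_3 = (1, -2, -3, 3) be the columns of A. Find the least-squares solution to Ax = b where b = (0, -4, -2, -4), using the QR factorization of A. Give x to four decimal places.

a_1 = (-1, -1, 2, -1); ‖a_1‖ = 2.6458, so q_1 = (-0.3780, -0.3780, 0.7559, -0.3780).
q_1·a_2 = (-0.3780)·3 + (-0.3780)·(-3) + 0.7559·3 + (-0.3780)·(-2) = 3.0237.
u_2 = a_2 − 3.0237·q_1 = (4.1429, -1.8571, 0.7143, -0.8571).
‖u_2‖ = 4.6752, so q_2 = (0.8861, -0.3972, 0.1528, -0.1833).
q_1·a_3 = (-0.3780)·1 + (-0.3780)·(-2) + 0.7559·(-3) + (-0.3780)·3 = -3.0237; q_2·a_3 = 0.8861·1 + (-0.3972)·(-2) + 0.1528·(-3) + (-0.1833)·3 = 0.6722.
u_3 = a_3 + 3.0237·q_1 − 0.6722·q_2 = (-0.7386, -2.8758, -0.8170, 1.9804).
‖u_3‖ = 3.6613, so q_3 = (-0.2017, -0.7855, -0.2231, 0.5409).
Qᵀb = (1.5119, 2.0167, 1.4245).
Back-substitute: x_3 = 1.4245/3.6613 = 0.3891.
x_2 = (2.0167 − 0.6722·0.3891)/4.6752 = 0.3754.
x_1 = (1.5119 − 3.0237·0.3754 + 3.0237·0.3891)/2.6458 = 0.5870.

x = (0.5870, 0.3754, 0.3891)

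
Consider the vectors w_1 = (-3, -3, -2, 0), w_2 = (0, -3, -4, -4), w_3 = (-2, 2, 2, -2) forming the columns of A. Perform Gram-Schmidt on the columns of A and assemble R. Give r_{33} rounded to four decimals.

r_{33} = 3.8690

w_1 = (-3, -3, -2, 0); ‖w_1‖ = 4.6904, so q_1 = (-0.6396, -0.6396, -0.4264, 0.0000).
q_1·w_2 = (-0.6396)·0 + (-0.6396)·(-3) + (-0.4264)·(-4) + 0.0000·(-4) = 3.6244.
u_2 = w_2 − 3.6244·q_1 = (2.3182, -0.6818, -2.4545, -4.0000).
‖u_2‖ = 5.2786, so q_2 = (0.4392, -0.1292, -0.4650, -0.7578).
q_1·w_3 = (-0.6396)·(-2) + (-0.6396)·2 + (-0.4264)·2 + 0.0000·(-2) = -0.8528; q_2·w_3 = 0.4392·(-2) + (-0.1292)·2 + (-0.4650)·2 + (-0.7578)·(-2) = -0.5511.
u_3 = w_3 + 0.8528·q_1 + 0.5511·q_2 = (-2.3034, 1.3834, 1.3801, -2.4176).
r_{33} = ‖u_3‖ = 3.8690.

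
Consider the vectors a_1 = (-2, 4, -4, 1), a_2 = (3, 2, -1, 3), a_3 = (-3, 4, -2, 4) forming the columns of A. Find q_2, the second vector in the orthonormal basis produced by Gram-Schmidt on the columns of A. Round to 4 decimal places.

a_1 = (-2, 4, -4, 1); ‖a_1‖ = 6.0828, so q_1 = (-0.3288, 0.6576, -0.6576, 0.1644).
q_1·a_2 = (-0.3288)·3 + 0.6576·2 + (-0.6576)·(-1) + 0.1644·3 = 1.4796.
u_2 = a_2 − 1.4796·q_1 = (3.4865, 1.0270, -0.0270, 2.7568).
‖u_2‖ = 4.5619, so q_2 = (0.7643, 0.2251, -0.0059, 0.6043).

q_2 = (0.7643, 0.2251, -0.0059, 0.6043)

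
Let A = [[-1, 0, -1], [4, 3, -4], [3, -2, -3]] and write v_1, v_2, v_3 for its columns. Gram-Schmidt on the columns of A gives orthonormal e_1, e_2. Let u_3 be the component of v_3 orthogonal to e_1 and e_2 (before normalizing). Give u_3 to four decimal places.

v_1 = (-1, 4, 3); ‖v_1‖ = 5.0990, so e_1 = (-0.1961, 0.7845, 0.5883).
e_1·v_2 = (-0.1961)·0 + 0.7845·3 + 0.5883·(-2) = 1.1767.
u_2 = v_2 − 1.1767·e_1 = (0.2308, 2.0769, -2.6923).
‖u_2‖ = 3.4081, so e_2 = (0.0677, 0.6094, -0.7900).
e_1·v_3 = (-0.1961)·(-1) + 0.7845·(-4) + 0.5883·(-3) = -4.7068; e_2·v_3 = 0.0677·(-1) + 0.6094·(-4) + (-0.7900)·(-3) = -0.1354.
u_3 = v_3 + 4.7068·e_1 + 0.1354·e_2 = (-1.9139, -0.2252, -0.3377).

u_3 = (-1.9139, -0.2252, -0.3377)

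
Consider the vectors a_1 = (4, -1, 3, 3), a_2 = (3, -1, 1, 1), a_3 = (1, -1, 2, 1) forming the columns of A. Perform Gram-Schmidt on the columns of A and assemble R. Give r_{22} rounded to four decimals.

a_1 = (4, -1, 3, 3); ‖a_1‖ = 5.9161, so e_1 = (0.6761, -0.1690, 0.5071, 0.5071).
e_1·a_2 = 0.6761·3 + (-0.1690)·(-1) + 0.5071·1 + 0.5071·1 = 3.2116.
u_2 = a_2 − 3.2116·e_1 = (0.8286, -0.4571, -0.6286, -0.6286).
r_{22} = ‖u_2‖ = 1.2984.

r_{22} = 1.2984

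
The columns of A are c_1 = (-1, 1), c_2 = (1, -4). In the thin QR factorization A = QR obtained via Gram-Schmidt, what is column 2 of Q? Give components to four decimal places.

e_2 = (-0.7071, -0.7071)

c_1 = (-1, 1); ‖c_1‖ = 1.4142, so e_1 = (-0.7071, 0.7071).
e_1·c_2 = (-0.7071)·1 + 0.7071·(-4) = -3.5355.
u_2 = c_2 + 3.5355·e_1 = (-1.5000, -1.5000).
‖u_2‖ = 2.1213, so e_2 = (-0.7071, -0.7071).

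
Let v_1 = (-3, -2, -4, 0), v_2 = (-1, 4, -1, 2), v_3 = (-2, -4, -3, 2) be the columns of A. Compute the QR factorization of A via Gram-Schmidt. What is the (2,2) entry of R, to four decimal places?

v_1 = (-3, -2, -4, 0); ‖v_1‖ = 5.3852, so e_1 = (-0.5571, -0.3714, -0.7428, 0.0000).
e_1·v_2 = (-0.5571)·(-1) + (-0.3714)·4 + (-0.7428)·(-1) + 0.0000·2 = -0.1857.
u_2 = v_2 + 0.1857·e_1 = (-1.1034, 3.9310, -1.1379, 2.0000).
r_{22} = ‖u_2‖ = 4.6867.

r_{22} = 4.6867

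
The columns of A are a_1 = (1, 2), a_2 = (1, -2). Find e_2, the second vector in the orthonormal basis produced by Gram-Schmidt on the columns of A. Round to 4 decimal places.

e_1 = a_1/‖a_1‖ = (1, 2)/2.2361 = (0.4472, 0.8944).
r_{12} = e_1·a_2 = -1.3416.
u_2 = a_2 + 1.3416·e_1 = (1.6000, -0.8000).
‖u_2‖ = 1.7889, so e_2 = (0.8944, -0.4472).

e_2 = (0.8944, -0.4472)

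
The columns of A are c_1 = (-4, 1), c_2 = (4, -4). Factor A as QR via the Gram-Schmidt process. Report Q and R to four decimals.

Q = [[-0.9701, -0.2425], [0.2425, -0.9701]], R = [[4.1231, -4.8507], [0.0000, 2.9104]]

c_1 = (-4, 1); ‖c_1‖ = 4.1231, so q_1 = (-0.9701, 0.2425).
q_1·c_2 = (-0.9701)·4 + 0.2425·(-4) = -4.8507.
u_2 = c_2 + 4.8507·q_1 = (-0.7059, -2.8235).
‖u_2‖ = 2.9104, so q_2 = (-0.2425, -0.9701).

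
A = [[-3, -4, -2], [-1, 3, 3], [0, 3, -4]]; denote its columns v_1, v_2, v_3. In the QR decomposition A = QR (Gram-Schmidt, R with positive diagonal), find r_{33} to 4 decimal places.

q_1 = v_1/‖v_1‖ = (-3, -1, 0)/3.1623 = (-0.9487, -0.3162, 0.0000).
r_{12} = q_1·v_2 = 2.8460.
u_2 = v_2 − 2.8460·q_1 = (-1.3000, 3.9000, 3.0000).
‖u_2‖ = 5.0892, so q_2 = (-0.2554, 0.7663, 0.5895).
r_{13} = q_1·v_3 = 0.9487; r_{23} = q_2·v_3 = 0.4519.
u_3 = v_3 − 0.9487·q_1 − 0.4519·q_2 = (-0.9846, 2.9537, -4.2664).
r_{33} = ‖u_3‖ = 5.2816.

r_{33} = 5.2816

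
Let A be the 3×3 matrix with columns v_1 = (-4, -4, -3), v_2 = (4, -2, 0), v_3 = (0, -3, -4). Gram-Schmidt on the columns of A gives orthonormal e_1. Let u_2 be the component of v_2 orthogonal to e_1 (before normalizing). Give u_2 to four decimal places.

v_1 = (-4, -4, -3); ‖v_1‖ = 6.4031, so e_1 = (-0.6247, -0.6247, -0.4685).
e_1·v_2 = (-0.6247)·4 + (-0.6247)·(-2) + (-0.4685)·0 = -1.2494.
u_2 = v_2 + 1.2494·e_1 = (3.2195, -2.7805, -0.5854).

u_2 = (3.2195, -2.7805, -0.5854)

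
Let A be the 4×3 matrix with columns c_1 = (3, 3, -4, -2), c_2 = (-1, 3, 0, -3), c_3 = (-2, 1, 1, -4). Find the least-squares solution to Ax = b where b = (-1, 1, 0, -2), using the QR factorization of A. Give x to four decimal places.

x = (0.0382, 0.1828, 0.3570)

c_1 = (3, 3, -4, -2); ‖c_1‖ = 6.1644, so q_1 = (0.4867, 0.4867, -0.6489, -0.3244).
q_1·c_2 = 0.4867·(-1) + 0.4867·3 + (-0.6489)·0 + (-0.3244)·(-3) = 1.9467.
u_2 = c_2 − 1.9467·q_1 = (-1.9474, 2.0526, 1.2632, -2.3684).
‖u_2‖ = 3.9001, so q_2 = (-0.4993, 0.5263, 0.3239, -0.6073).
q_1·c_3 = 0.4867·(-2) + 0.4867·1 + (-0.6489)·1 + (-0.3244)·(-4) = 0.1622; q_2·c_3 = (-0.4993)·(-2) + 0.5263·1 + 0.3239·1 + (-0.6073)·(-4) = 4.2779.
u_3 = c_3 − 0.1622·q_1 − 4.2779·q_2 = (0.0571, -1.3304, -0.2803, -1.3495).
‖u_3‖ = 1.9165, so q_3 = (0.0298, -0.6942, -0.1462, -0.7041).
Qᵀb = (0.6489, 2.2402, 0.6843).
Back-substitute: x_3 = 0.6843/1.9165 = 0.3570.
x_2 = (2.2402 − 4.2779·0.3570)/3.9001 = 0.1828.
x_1 = (0.6489 − 1.9467·0.1828 − 0.1622·0.3570)/6.1644 = 0.0382.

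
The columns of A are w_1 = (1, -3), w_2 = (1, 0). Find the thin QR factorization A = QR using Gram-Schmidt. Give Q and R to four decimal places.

Q = [[0.3162, 0.9487], [-0.9487, 0.3162]], R = [[3.1623, 0.3162], [0.0000, 0.9487]]

w_1 = (1, -3); ‖w_1‖ = 3.1623, so e_1 = (0.3162, -0.9487).
e_1·w_2 = 0.3162·1 + (-0.9487)·0 = 0.3162.
u_2 = w_2 − 0.3162·e_1 = (0.9000, 0.3000).
‖u_2‖ = 0.9487, so e_2 = (0.9487, 0.3162).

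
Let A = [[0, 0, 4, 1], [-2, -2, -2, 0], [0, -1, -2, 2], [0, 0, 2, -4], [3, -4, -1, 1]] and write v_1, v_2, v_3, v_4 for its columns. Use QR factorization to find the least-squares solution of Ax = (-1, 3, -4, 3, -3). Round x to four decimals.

x = (-1.0810, -0.2446, 0.0567, -0.9870)

q_1 = v_1/‖v_1‖ = (0, -2, 0, 0, 3)/3.6056 = (0.0000, -0.5547, 0.0000, 0.0000, 0.8321).
r_{12} = q_1·v_2 = -2.2188.
u_2 = v_2 + 2.2188·q_1 = (0.0000, -3.2308, -1.0000, 0.0000, -2.1538).
‖u_2‖ = 4.0096, so q_2 = (0.0000, -0.8058, -0.2494, 0.0000, -0.5372).
r_{13} = q_1·v_3 = 0.2774; r_{23} = q_2·v_3 = 2.6475.
u_3 = v_3 − 0.2774·q_1 − 2.6475·q_2 = (4.0000, 0.2871, -1.3397, 2.0000, 0.1914).
‖u_3‖ = 4.6812, so q_3 = (0.8545, 0.0613, -0.2862, 0.4272, 0.0409).
r_{14} = q_1·v_4 = 0.8321; r_{24} = q_2·v_4 = -1.0360; r_{34} = q_3·v_4 = -1.3860.
u_4 = v_4 − 0.8321·q_1 + 1.0360·q_2 + 1.3860·q_3 = (2.1843, -0.2882, 1.3450, -3.4079, -0.1921).
‖u_4‖ = 4.2794, so q_4 = (0.5104, -0.0673, 0.3143, -0.7963, -0.0449).
Qᵀb = (-4.1603, 0.1918, 1.6333, -4.2239).
Back-substitute: x_4 = -4.2239/4.2794 = -0.9870.
x_3 = (1.6333 + 1.3860·(-0.9870))/4.6812 = 0.0567.
x_2 = (0.1918 − 2.6475·0.0567 + 1.0360·(-0.9870))/4.0096 = -0.2446.
x_1 = (-4.1603 + 2.2188·(-0.2446) − 0.2774·0.0567 − 0.8321·(-0.9870))/3.6056 = -1.0810.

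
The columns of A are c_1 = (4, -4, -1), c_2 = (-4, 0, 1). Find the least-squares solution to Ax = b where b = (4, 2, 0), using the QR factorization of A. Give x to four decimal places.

c_1 = (4, -4, -1); ‖c_1‖ = 5.7446, so e_1 = (0.6963, -0.6963, -0.1741).
e_1·c_2 = 0.6963·(-4) + (-0.6963)·0 + (-0.1741)·1 = -2.9593.
u_2 = c_2 + 2.9593·e_1 = (-1.9394, -2.0606, 0.4848).
‖u_2‖ = 2.8710, so e_2 = (-0.6755, -0.7177, 0.1689).
Qᵀb = (1.3926, -4.1376).
Back-substitute: x_2 = -4.1376/2.8710 = -1.4412.
x_1 = (1.3926 + 2.9593·(-1.4412))/5.7446 = -0.5000.

x = (-0.5000, -1.4412)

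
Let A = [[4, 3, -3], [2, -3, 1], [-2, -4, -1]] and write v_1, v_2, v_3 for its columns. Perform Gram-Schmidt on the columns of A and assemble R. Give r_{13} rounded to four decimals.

r_{13} = -1.6330

v_1 = (4, 2, -2); ‖v_1‖ = 4.8990, so q_1 = (0.8165, 0.4082, -0.4082).
r_{13} = q_1·v_3 = -1.6330.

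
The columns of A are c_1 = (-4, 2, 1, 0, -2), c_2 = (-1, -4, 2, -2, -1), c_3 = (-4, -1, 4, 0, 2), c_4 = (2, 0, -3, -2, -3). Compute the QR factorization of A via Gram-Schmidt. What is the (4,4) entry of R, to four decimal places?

q_1 = c_1/‖c_1‖ = (-4, 2, 1, 0, -2)/5.0000 = (-0.8000, 0.4000, 0.2000, 0.0000, -0.4000).
r_{12} = q_1·c_2 = 0.0000.
u_2 = c_2 + 0.0000·q_1 = (-1.0000, -4.0000, 2.0000, -2.0000, -1.0000).
‖u_2‖ = 5.0990, so q_2 = (-0.1961, -0.7845, 0.3922, -0.3922, -0.1961).
r_{13} = q_1·c_3 = 2.8000; r_{23} = q_2·c_3 = 2.7456.
u_3 = c_3 − 2.8000·q_1 − 2.7456·q_2 = (-1.2215, 0.0338, 2.3631, 1.0769, 3.6585).
‖u_3‖ = 4.6499, so q_3 = (-0.2627, 0.0073, 0.5082, 0.2316, 0.7868).
r_{14} = q_1·c_4 = -1.0000; r_{24} = q_2·c_4 = -0.1961; r_{34} = q_3·c_4 = -4.8736.
u_4 = c_4 + 1.0000·q_1 + 0.1961·q_2 + 4.8736·q_3 = (-0.1188, 0.2816, -0.2463, -0.9482, 0.3960).
r_{44} = ‖u_4‖ = 1.1000.

r_{44} = 1.1000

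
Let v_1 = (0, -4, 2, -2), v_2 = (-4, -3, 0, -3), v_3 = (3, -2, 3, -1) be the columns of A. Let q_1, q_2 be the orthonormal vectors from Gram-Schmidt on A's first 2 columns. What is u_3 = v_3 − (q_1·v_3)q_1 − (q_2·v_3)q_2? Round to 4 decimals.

u_3 = (0.0732, 0.6667, 0.5691, -0.7642)

v_1 = (0, -4, 2, -2); ‖v_1‖ = 4.8990, so q_1 = (0.0000, -0.8165, 0.4082, -0.4082).
q_1·v_2 = 0.0000·(-4) + (-0.8165)·(-3) + 0.4082·0 + (-0.4082)·(-3) = 3.6742.
u_2 = v_2 − 3.6742·q_1 = (-4.0000, 0.0000, -1.5000, -1.5000).
‖u_2‖ = 4.5277, so q_2 = (-0.8835, 0.0000, -0.3313, -0.3313).
q_1·v_3 = 0.0000·3 + (-0.8165)·(-2) + 0.4082·3 + (-0.4082)·(-1) = 3.2660; q_2·v_3 = (-0.8835)·3 + 0.0000·(-2) + (-0.3313)·3 + (-0.3313)·(-1) = -3.3129.
u_3 = v_3 − 3.2660·q_1 + 3.3129·q_2 = (0.0732, 0.6667, 0.5691, -0.7642).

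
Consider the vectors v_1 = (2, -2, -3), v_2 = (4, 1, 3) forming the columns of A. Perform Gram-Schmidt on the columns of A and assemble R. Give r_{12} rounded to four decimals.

v_1 = (2, -2, -3); ‖v_1‖ = 4.1231, so q_1 = (0.4851, -0.4851, -0.7276).
r_{12} = q_1·v_2 = -0.7276.

r_{12} = -0.7276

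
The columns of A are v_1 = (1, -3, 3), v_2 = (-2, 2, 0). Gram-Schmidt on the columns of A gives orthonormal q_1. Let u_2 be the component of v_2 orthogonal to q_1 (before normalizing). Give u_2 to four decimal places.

u_2 = (-1.5789, 0.7368, 1.2632)

q_1 = v_1/‖v_1‖ = (1, -3, 3)/4.3589 = (0.2294, -0.6882, 0.6882).
r_{12} = q_1·v_2 = -1.8353.
u_2 = v_2 + 1.8353·q_1 = (-1.5789, 0.7368, 1.2632).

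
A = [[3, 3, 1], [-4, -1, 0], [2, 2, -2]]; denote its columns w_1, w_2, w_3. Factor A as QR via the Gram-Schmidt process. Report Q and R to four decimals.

w_1 = (3, -4, 2); ‖w_1‖ = 5.3852, so e_1 = (0.5571, -0.7428, 0.3714).
e_1·w_2 = 0.5571·3 + (-0.7428)·(-1) + 0.3714·2 = 3.1568.
u_2 = w_2 − 3.1568·e_1 = (1.2414, 1.3448, 0.8276).
‖u_2‖ = 2.0086, so e_2 = (0.6180, 0.6695, 0.4120).
e_1·w_3 = 0.5571·1 + (-0.7428)·0 + 0.3714·(-2) = -0.1857; e_2·w_3 = 0.6180·1 + 0.6695·0 + 0.4120·(-2) = -0.2060.
u_3 = w_3 + 0.1857·e_1 + 0.2060·e_2 = (1.2308, 0.0000, -1.8462).
‖u_3‖ = 2.2188, so e_3 = (0.5547, 0.0000, -0.8321).

Q = [[0.5571, 0.6180, 0.5547], [-0.7428, 0.6695, 0.0000], [0.3714, 0.4120, -0.8321]], R = [[5.3852, 3.1568, -0.1857], [0.0000, 2.0086, -0.2060], [0.0000, 0.0000, 2.2188]]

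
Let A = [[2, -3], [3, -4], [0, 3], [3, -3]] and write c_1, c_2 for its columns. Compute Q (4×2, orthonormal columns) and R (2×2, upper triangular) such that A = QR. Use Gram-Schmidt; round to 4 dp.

Q = [[0.4264, -0.1737], [0.6396, -0.1013], [0.0000, 0.9552], [0.6396, 0.2171]], R = [[4.6904, -5.7564], [0.0000, 3.1406]]

c_1 = (2, 3, 0, 3); ‖c_1‖ = 4.6904, so e_1 = (0.4264, 0.6396, 0.0000, 0.6396).
e_1·c_2 = 0.4264·(-3) + 0.6396·(-4) + 0.0000·3 + 0.6396·(-3) = -5.7564.
u_2 = c_2 + 5.7564·e_1 = (-0.5455, -0.3182, 3.0000, 0.6818).
‖u_2‖ = 3.1406, so e_2 = (-0.1737, -0.1013, 0.9552, 0.2171).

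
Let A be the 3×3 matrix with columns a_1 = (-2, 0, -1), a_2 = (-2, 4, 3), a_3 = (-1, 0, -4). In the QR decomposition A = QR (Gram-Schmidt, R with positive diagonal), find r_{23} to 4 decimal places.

r_{23} = -2.0870

a_1 = (-2, 0, -1); ‖a_1‖ = 2.2361, so q_1 = (-0.8944, 0.0000, -0.4472).
q_1·a_2 = (-0.8944)·(-2) + 0.0000·4 + (-0.4472)·3 = 0.4472.
u_2 = a_2 − 0.4472·q_1 = (-1.6000, 4.0000, 3.2000).
‖u_2‖ = 5.3666, so q_2 = (-0.2981, 0.7454, 0.5963).
r_{23} = q_2·a_3 = -2.0870.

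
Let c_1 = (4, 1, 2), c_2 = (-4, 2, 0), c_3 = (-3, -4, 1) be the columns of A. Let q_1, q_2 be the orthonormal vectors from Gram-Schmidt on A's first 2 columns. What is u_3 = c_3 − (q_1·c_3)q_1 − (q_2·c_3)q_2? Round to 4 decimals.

c_1 = (4, 1, 2); ‖c_1‖ = 4.5826, so q_1 = (0.8729, 0.2182, 0.4364).
q_1·c_2 = 0.8729·(-4) + 0.2182·2 + 0.4364·0 = -3.0551.
u_2 = c_2 + 3.0551·q_1 = (-1.3333, 2.6667, 1.3333).
‖u_2‖ = 3.2660, so q_2 = (-0.4082, 0.8165, 0.4082).
q_1·c_3 = 0.8729·(-3) + 0.2182·(-4) + 0.4364·1 = -3.0551; q_2·c_3 = (-0.4082)·(-3) + 0.8165·(-4) + 0.4082·1 = -1.6330.
u_3 = c_3 + 3.0551·q_1 + 1.6330·q_2 = (-1.0000, -2.0000, 3.0000).

u_3 = (-1.0000, -2.0000, 3.0000)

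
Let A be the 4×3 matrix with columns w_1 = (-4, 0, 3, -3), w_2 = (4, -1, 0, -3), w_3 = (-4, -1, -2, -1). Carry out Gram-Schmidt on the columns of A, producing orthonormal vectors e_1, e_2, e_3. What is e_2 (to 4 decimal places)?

e_2 = (0.6410, -0.2018, 0.1246, -0.7300)

w_1 = (-4, 0, 3, -3); ‖w_1‖ = 5.8310, so e_1 = (-0.6860, 0.0000, 0.5145, -0.5145).
e_1·w_2 = (-0.6860)·4 + 0.0000·(-1) + 0.5145·0 + (-0.5145)·(-3) = -1.2005.
u_2 = w_2 + 1.2005·e_1 = (3.1765, -1.0000, 0.6176, -3.6176).
‖u_2‖ = 4.9557, so e_2 = (0.6410, -0.2018, 0.1246, -0.7300).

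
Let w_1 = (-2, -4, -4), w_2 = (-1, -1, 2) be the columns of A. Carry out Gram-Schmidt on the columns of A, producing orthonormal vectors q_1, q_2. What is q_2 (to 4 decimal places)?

w_1 = (-2, -4, -4); ‖w_1‖ = 6.0000, so q_1 = (-0.3333, -0.6667, -0.6667).
q_1·w_2 = (-0.3333)·(-1) + (-0.6667)·(-1) + (-0.6667)·2 = -0.3333.
u_2 = w_2 + 0.3333·q_1 = (-1.1111, -1.2222, 1.7778).
‖u_2‖ = 2.4267, so q_2 = (-0.4579, -0.5037, 0.7326).

q_2 = (-0.4579, -0.5037, 0.7326)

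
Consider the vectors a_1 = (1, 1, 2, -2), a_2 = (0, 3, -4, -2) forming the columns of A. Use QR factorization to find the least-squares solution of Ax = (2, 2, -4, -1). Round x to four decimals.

a_1 = (1, 1, 2, -2); ‖a_1‖ = 3.1623, so q_1 = (0.3162, 0.3162, 0.6325, -0.6325).
q_1·a_2 = 0.3162·0 + 0.3162·3 + 0.6325·(-4) + (-0.6325)·(-2) = -0.3162.
u_2 = a_2 + 0.3162·q_1 = (0.1000, 3.1000, -3.8000, -2.2000).
‖u_2‖ = 5.3759, so q_2 = (0.0186, 0.5767, -0.7069, -0.4092).
Qᵀb = (-0.6325, 4.4272).
Back-substitute: x_2 = 4.4272/5.3759 = 0.8235.
x_1 = (-0.6325 + 0.3162·0.8235)/3.1623 = -0.1176.

x = (-0.1176, 0.8235)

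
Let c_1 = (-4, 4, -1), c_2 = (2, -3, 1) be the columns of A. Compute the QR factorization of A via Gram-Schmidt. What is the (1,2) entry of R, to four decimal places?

r_{12} = -3.6556

c_1 = (-4, 4, -1); ‖c_1‖ = 5.7446, so e_1 = (-0.6963, 0.6963, -0.1741).
r_{12} = e_1·c_2 = -3.6556.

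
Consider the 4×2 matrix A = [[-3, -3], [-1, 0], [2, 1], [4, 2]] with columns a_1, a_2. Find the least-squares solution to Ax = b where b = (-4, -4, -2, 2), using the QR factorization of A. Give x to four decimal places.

q_1 = a_1/‖a_1‖ = (-3, -1, 2, 4)/5.4772 = (-0.5477, -0.1826, 0.3651, 0.7303).
r_{12} = q_1·a_2 = 3.4689.
u_2 = a_2 − 3.4689·q_1 = (-1.1000, 0.6333, -0.2667, -0.5333).
‖u_2‖ = 1.4024, so q_2 = (-0.7844, 0.4516, -0.1902, -0.3803).
Qᵀb = (3.6515, 0.9508).
Back-substitute: x_2 = 0.9508/1.4024 = 0.6780.
x_1 = (3.6515 − 3.4689·0.6780)/5.4772 = 0.2373.

x = (0.2373, 0.6780)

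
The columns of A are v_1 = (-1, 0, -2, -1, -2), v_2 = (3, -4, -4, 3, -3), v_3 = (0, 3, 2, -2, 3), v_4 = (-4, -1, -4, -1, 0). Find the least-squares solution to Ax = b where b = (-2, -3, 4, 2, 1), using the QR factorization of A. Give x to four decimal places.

x = (-2.0636, -1.2020, -2.2754, 0.1576)

v_1 = (-1, 0, -2, -1, -2); ‖v_1‖ = 3.1623, so e_1 = (-0.3162, 0.0000, -0.6325, -0.3162, -0.6325).
e_1·v_2 = (-0.3162)·3 + 0.0000·(-4) + (-0.6325)·(-4) + (-0.3162)·3 + (-0.6325)·(-3) = 2.5298.
u_2 = v_2 − 2.5298·e_1 = (3.8000, -4.0000, -2.4000, 3.8000, -1.4000).
‖u_2‖ = 7.2526, so e_2 = (0.5240, -0.5515, -0.3309, 0.5240, -0.1930).
e_1·v_3 = (-0.3162)·0 + 0.0000·3 + (-0.6325)·2 + (-0.3162)·(-2) + (-0.6325)·3 = -2.5298; e_2·v_3 = 0.5240·0 + (-0.5515)·3 + (-0.3309)·2 + 0.5240·(-2) + (-0.1930)·3 = -3.9434.
u_3 = v_3 + 2.5298·e_1 + 3.9434·e_2 = (1.2662, 0.8251, -0.9049, -0.7338, 0.6388).
‖u_3‖ = 2.0123, so e_3 = (0.6292, 0.4100, -0.4497, -0.3647, 0.3174).
e_1·v_4 = (-0.3162)·(-4) + 0.0000·(-1) + (-0.6325)·(-4) + (-0.3162)·(-1) + (-0.6325)·0 = 4.1110; e_2·v_4 = 0.5240·(-4) + (-0.5515)·(-1) + (-0.3309)·(-4) + 0.5240·(-1) + (-0.1930)·0 = -0.7446; e_3·v_4 = 0.6292·(-4) + 0.4100·(-1) + (-0.4497)·(-4) + (-0.3647)·(-1) + 0.3174·0 = -0.7634.
u_4 = v_4 − 4.1110·e_1 + 0.7446·e_2 + 0.7634·e_3 = (-1.8296, -1.0977, -1.9897, 0.4117, 2.6986).
‖u_4‖ = 3.9954, so e_4 = (-0.4579, -0.2747, -0.4980, 0.1031, 0.6754).
Qᵀb = (-3.1623, 0.1379, -4.6992, 0.6296).
Back-substitute: x_4 = 0.6296/3.9954 = 0.1576.
x_3 = (-4.6992 + 0.7634·0.1576)/2.0123 = -2.2754.
x_2 = (0.1379 + 3.9434·(-2.2754) + 0.7446·0.1576)/7.2526 = -1.2020.
x_1 = (-3.1623 − 2.5298·(-1.2020) + 2.5298·(-2.2754) − 4.1110·0.1576)/3.1623 = -2.0636.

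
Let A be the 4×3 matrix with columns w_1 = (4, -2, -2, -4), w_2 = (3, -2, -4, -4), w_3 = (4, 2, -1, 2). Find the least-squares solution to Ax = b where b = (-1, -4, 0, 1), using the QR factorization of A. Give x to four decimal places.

x = (0.0266, 0.0352, -0.4120)

w_1 = (4, -2, -2, -4); ‖w_1‖ = 6.3246, so q_1 = (0.6325, -0.3162, -0.3162, -0.6325).
q_1·w_2 = 0.6325·3 + (-0.3162)·(-2) + (-0.3162)·(-4) + (-0.6325)·(-4) = 6.3246.
u_2 = w_2 − 6.3246·q_1 = (-1.0000, 0.0000, -2.0000, 0.0000).
‖u_2‖ = 2.2361, so q_2 = (-0.4472, 0.0000, -0.8944, 0.0000).
q_1·w_3 = 0.6325·4 + (-0.3162)·2 + (-0.3162)·(-1) + (-0.6325)·2 = 0.9487; q_2·w_3 = (-0.4472)·4 + 0.0000·2 + (-0.8944)·(-1) + 0.0000·2 = -0.8944.
u_3 = w_3 − 0.9487·q_1 + 0.8944·q_2 = (3.0000, 2.3000, -1.5000, 2.6000).
‖u_3‖ = 4.8270, so q_3 = (0.6215, 0.4765, -0.3108, 0.5386).
Qᵀb = (0.0000, 0.4472, -1.9888).
Back-substitute: x_3 = -1.9888/4.8270 = -0.4120.
x_2 = (0.4472 + 0.8944·(-0.4120))/2.2361 = 0.0352.
x_1 = (0.0000 − 6.3246·0.0352 − 0.9487·(-0.4120))/6.3246 = 0.0266.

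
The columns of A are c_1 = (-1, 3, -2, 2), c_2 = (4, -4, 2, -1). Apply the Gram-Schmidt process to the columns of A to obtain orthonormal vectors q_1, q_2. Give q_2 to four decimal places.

q_2 = (0.8736, -0.1048, -0.1398, 0.4543)

c_1 = (-1, 3, -2, 2); ‖c_1‖ = 4.2426, so q_1 = (-0.2357, 0.7071, -0.4714, 0.4714).
q_1·c_2 = (-0.2357)·4 + 0.7071·(-4) + (-0.4714)·2 + 0.4714·(-1) = -5.1854.
u_2 = c_2 + 5.1854·q_1 = (2.7778, -0.3333, -0.4444, 1.4444).
‖u_2‖ = 3.1798, so q_2 = (0.8736, -0.1048, -0.1398, 0.4543).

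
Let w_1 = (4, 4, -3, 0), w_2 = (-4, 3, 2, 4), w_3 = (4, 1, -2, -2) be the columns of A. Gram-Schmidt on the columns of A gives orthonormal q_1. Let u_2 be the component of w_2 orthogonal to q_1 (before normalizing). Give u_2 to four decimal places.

u_2 = (-3.0244, 3.9756, 1.2683, 4.0000)

q_1 = w_1/‖w_1‖ = (4, 4, -3, 0)/6.4031 = (0.6247, 0.6247, -0.4685, 0.0000).
r_{12} = q_1·w_2 = -1.5617.
u_2 = w_2 + 1.5617·q_1 = (-3.0244, 3.9756, 1.2683, 4.0000).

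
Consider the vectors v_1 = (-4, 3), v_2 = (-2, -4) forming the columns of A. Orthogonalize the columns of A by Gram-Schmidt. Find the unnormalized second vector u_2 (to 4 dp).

u_2 = (-2.6400, -3.5200)

v_1 = (-4, 3); ‖v_1‖ = 5.0000, so q_1 = (-0.8000, 0.6000).
q_1·v_2 = (-0.8000)·(-2) + 0.6000·(-4) = -0.8000.
u_2 = v_2 + 0.8000·q_1 = (-2.6400, -3.5200).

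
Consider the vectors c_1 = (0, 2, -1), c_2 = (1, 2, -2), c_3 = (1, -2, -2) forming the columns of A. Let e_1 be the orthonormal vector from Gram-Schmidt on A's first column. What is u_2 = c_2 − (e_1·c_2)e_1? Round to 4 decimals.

c_1 = (0, 2, -1); ‖c_1‖ = 2.2361, so e_1 = (0.0000, 0.8944, -0.4472).
e_1·c_2 = 0.0000·1 + 0.8944·2 + (-0.4472)·(-2) = 2.6833.
u_2 = c_2 − 2.6833·e_1 = (1.0000, -0.4000, -0.8000).

u_2 = (1.0000, -0.4000, -0.8000)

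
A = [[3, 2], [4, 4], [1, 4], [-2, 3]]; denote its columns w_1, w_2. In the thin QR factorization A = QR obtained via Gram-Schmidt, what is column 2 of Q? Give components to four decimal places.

w_1 = (3, 4, 1, -2); ‖w_1‖ = 5.4772, so e_1 = (0.5477, 0.7303, 0.1826, -0.3651).
e_1·w_2 = 0.5477·2 + 0.7303·4 + 0.1826·4 + (-0.3651)·3 = 3.6515.
u_2 = w_2 − 3.6515·e_1 = (0.0000, 1.3333, 3.3333, 4.3333).
‖u_2‖ = 5.6273, so e_2 = (0.0000, 0.2369, 0.5923, 0.7701).

e_2 = (0.0000, 0.2369, 0.5923, 0.7701)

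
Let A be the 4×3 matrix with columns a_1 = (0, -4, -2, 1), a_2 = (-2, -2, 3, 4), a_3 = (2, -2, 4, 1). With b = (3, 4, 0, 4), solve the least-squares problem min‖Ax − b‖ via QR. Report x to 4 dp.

q_1 = a_1/‖a_1‖ = (0, -4, -2, 1)/4.5826 = (0.0000, -0.8729, -0.4364, 0.2182).
r_{12} = q_1·a_2 = 1.3093.
u_2 = a_2 − 1.3093·q_1 = (-2.0000, -0.8571, 3.5714, 3.7143).
‖u_2‖ = 5.5934, so q_2 = (-0.3576, -0.1532, 0.6385, 0.6641).
r_{13} = q_1·a_3 = 0.2182; r_{23} = q_2·a_3 = 2.8095.
u_3 = a_3 − 0.2182·q_1 − 2.8095·q_2 = (3.0046, -1.3790, 2.3014, -0.9132).
‖u_3‖ = 4.1303, so q_3 = (0.7274, -0.3339, 0.5572, -0.2211).
Qᵀb = (-2.6186, 0.9705, -0.0376).
Back-substitute: x_3 = -0.0376/4.1303 = -0.0091.
x_2 = (0.9705 − 2.8095·(-0.0091))/5.5934 = 0.1781.
x_1 = (-2.6186 − 1.3093·0.1781 − 0.2182·(-0.0091))/4.5826 = -0.6219.

x = (-0.6219, 0.1781, -0.0091)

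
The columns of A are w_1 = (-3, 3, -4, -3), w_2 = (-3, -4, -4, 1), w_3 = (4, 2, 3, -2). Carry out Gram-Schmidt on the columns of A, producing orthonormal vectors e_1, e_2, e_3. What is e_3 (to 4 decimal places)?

e_3 = (0.5985, -0.3800, -0.2351, -0.6649)

w_1 = (-3, 3, -4, -3); ‖w_1‖ = 6.5574, so e_1 = (-0.4575, 0.4575, -0.6100, -0.4575).
e_1·w_2 = (-0.4575)·(-3) + 0.4575·(-4) + (-0.6100)·(-4) + (-0.4575)·1 = 1.5250.
u_2 = w_2 − 1.5250·e_1 = (-2.3023, -4.6977, -3.0698, 1.6977).
‖u_2‖ = 6.2988, so e_2 = (-0.3655, -0.7458, -0.4874, 0.2695).
e_1·w_3 = (-0.4575)·4 + 0.4575·2 + (-0.6100)·3 + (-0.4575)·(-2) = -1.8300; e_2·w_3 = (-0.3655)·4 + (-0.7458)·2 + (-0.4874)·3 + 0.2695·(-2) = -4.9548.
u_3 = w_3 + 1.8300·e_1 + 4.9548·e_2 = (1.3517, -0.8581, -0.5311, -1.5018).
‖u_3‖ = 2.2585, so e_3 = (0.5985, -0.3800, -0.2351, -0.6649).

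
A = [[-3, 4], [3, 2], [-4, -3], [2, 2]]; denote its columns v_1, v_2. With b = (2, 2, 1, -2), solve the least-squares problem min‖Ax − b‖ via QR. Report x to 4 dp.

q_1 = v_1/‖v_1‖ = (-3, 3, -4, 2)/6.1644 = (-0.4867, 0.4867, -0.6489, 0.3244).
r_{12} = q_1·v_2 = 1.6222.
u_2 = v_2 − 1.6222·q_1 = (4.7895, 1.2105, -1.9474, 1.4737).
‖u_2‖ = 5.5108, so q_2 = (0.8691, 0.2197, -0.3534, 0.2674).
Qᵀb = (-1.2978, 1.2893).
Back-substitute: x_2 = 1.2893/5.5108 = 0.2340.
x_1 = (-1.2978 − 1.6222·0.2340)/6.1644 = -0.2721.

x = (-0.2721, 0.2340)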